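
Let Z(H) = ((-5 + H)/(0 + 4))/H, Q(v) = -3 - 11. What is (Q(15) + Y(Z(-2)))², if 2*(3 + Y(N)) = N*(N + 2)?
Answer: 4060225/16384 ≈ 247.82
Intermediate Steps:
Q(v) = -14
Z(H) = (-5/4 + H/4)/H (Z(H) = ((-5 + H)/4)/H = ((-5 + H)*(¼))/H = (-5/4 + H/4)/H)
Y(N) = -3 + N*(2 + N)/2 (Y(N) = -3 + (N*(N + 2))/2 = -3 + (N*(2 + N))/2 = -3 + N*(2 + N)/2)
(Q(15) + Y(Z(-2)))² = (-14 + (-3 + (¼)*(-5 - 2)/(-2) + ((¼)*(-5 - 2)/(-2))²/2))² = (-14 + (-3 + (¼)*(-½)*(-7) + ((¼)*(-½)*(-7))²/2))² = (-14 + (-3 + 7/8 + (7/8)²/2))² = (-14 + (-3 + 7/8 + (½)*(49/64)))² = (-14 + (-3 + 7/8 + 49/128))² = (-14 - 223/128)² = (-2015/128)² = 4060225/16384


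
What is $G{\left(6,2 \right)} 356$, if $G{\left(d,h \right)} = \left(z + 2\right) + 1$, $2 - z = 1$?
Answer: $1424$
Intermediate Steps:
$z = 1$ ($z = 2 - 1 = 1$)
$G{\left(d,h \right)} = 4$ ($G{\left(d,h \right)} = \left(1 + 2\right) + 1 = 3 + 1 = 4$)
$G{\left(6,2 \right)} 356 = 4 \cdot 356 = 1424$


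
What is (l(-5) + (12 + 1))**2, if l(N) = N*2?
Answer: 9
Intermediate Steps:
l(N) = 2*N
(l(-5) + (12 + 1))**2 = (2*(-5) + (12 + 1))**2 = (-10 + 13)**2 = 3**2 = 9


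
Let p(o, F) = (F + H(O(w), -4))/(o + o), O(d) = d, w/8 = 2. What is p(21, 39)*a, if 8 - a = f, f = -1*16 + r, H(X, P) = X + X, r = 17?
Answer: 71/6 ≈ 11.833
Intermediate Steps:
w = 16 (w = 8*2 = 16)
H(X, P) = 2*X
p(o, F) = (32 + F)/(2*o) (p(o, F) = (F + 2*16)/(o + o) = (F + 32)/((2*o)) = (32 + F)*(1/(2*o)) = (32 + F)/(2*o))
f = 1 (f = -1*16 + 17 = -16 + 17 = 1)
a = 7 (a = 8 - 1*1 = 8 - 1 = 7)
p(21, 39)*a = ((½)*(32 + 39)/21)*7 = ((½)*(1/21)*71)*7 = (71/42)*7 = 71/6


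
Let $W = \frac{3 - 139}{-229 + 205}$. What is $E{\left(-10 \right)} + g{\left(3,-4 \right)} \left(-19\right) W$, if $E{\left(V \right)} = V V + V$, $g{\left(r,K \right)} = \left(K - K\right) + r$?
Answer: $-233$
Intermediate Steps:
$g{\left(r,K \right)} = r$ ($g{\left(r,K \right)} = 0 + r = r$)
$E{\left(V \right)} = V + V^{2}$ ($E{\left(V \right)} = V^{2} + V = V + V^{2}$)
$W = \frac{17}{3}$ ($W = - \frac{136}{-24} = \left(-136\right) \left(- \frac{1}{24}\right) = \frac{17}{3} \approx 5.6667$)
$E{\left(-10 \right)} + g{\left(3,-4 \right)} \left(-19\right) W = - 10 \left(1 - 10\right) + 3 \left(-19\right) \frac{17}{3} = \left(-10\right) \left(-9\right) - 323 = 90 - 323 = -233$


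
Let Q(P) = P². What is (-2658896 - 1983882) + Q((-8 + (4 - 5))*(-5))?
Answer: -4640753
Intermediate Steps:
(-2658896 - 1983882) + Q((-8 + (4 - 5))*(-5)) = (-2658896 - 1983882) + ((-8 + (4 - 5))*(-5))² = -4642778 + ((-8 - 1)*(-5))² = -4642778 + (-9*(-5))² = -4642778 + 45² = -4642778 + 2025 = -4640753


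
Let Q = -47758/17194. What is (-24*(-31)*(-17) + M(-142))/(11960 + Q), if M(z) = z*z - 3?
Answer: 64589261/102796241 ≈ 0.62832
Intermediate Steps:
M(z) = -3 + z**2 (M(z) = z**2 - 3 = -3 + z**2)
Q = -23879/8597 (Q = -47758*1/17194 = -23879/8597 ≈ -2.7776)
(-24*(-31)*(-17) + M(-142))/(11960 + Q) = (-24*(-31)*(-17) + (-3 + (-142)**2))/(11960 - 23879/8597) = (744*(-17) + (-3 + 20164))/(102796241/8597) = (-12648 + 20161)*(8597/102796241) = 7513*(8597/102796241) = 64589261/102796241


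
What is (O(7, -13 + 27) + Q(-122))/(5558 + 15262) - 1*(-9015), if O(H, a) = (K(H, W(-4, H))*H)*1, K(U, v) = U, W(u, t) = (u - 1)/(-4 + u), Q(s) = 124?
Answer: 187692473/20820 ≈ 9015.0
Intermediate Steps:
W(u, t) = (-1 + u)/(-4 + u)
O(H, a) = H² (O(H, a) = (H*H)*1 = H²*1 = H²)
(O(7, -13 + 27) + Q(-122))/(5558 + 15262) - 1*(-9015) = (7² + 124)/(5558 + 15262) - 1*(-9015) = (49 + 124)/20820 + 9015 = 173*(1/20820) + 9015 = 173/20820 + 9015 = 187692473/20820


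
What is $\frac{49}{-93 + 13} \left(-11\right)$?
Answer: $\frac{539}{80} \approx 6.7375$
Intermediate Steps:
$\frac{49}{-93 + 13} \left(-11\right) = \frac{49}{-80} \left(-11\right) = 49 \left(- \frac{1}{80}\right) \left(-11\right) = \left(- \frac{49}{80}\right) \left(-11\right) = \frac{539}{80}$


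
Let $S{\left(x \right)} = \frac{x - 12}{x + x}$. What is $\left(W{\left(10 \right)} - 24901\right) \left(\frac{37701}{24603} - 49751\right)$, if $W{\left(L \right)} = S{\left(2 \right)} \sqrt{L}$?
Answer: $\frac{172194797576}{139} + \frac{17287940 \sqrt{10}}{139} \approx 1.2392 \cdot 10^{9}$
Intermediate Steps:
$S{\left(x \right)} = \frac{-12 + x}{2 x}$
$W{\left(L \right)} = - \frac{5 \sqrt{L}}{2}$ ($W{\left(L \right)} = \frac{-12 + 2}{2 \cdot 2} \sqrt{L} = \frac{1}{2} \cdot \frac{1}{2} \left(-10\right) \sqrt{L} = - \frac{5 \sqrt{L}}{2}$)
$\left(W{\left(10 \right)} - 24901\right) \left(\frac{37701}{24603} - 49751\right) = \left(- \frac{5 \sqrt{10}}{2} - 24901\right) \left(\frac{37701}{24603} - 49751\right) = \left(-24901 - \frac{5 \sqrt{10}}{2}\right) \left(37701 \cdot \frac{1}{24603} - 49751\right) = \left(-24901 - \frac{5 \sqrt{10}}{2}\right) \left(\frac{213}{139} - 49751\right) = \left(-24901 - \frac{5 \sqrt{10}}{2}\right) \left(- \frac{6915176}{139}\right) = \frac{172194797576}{139} + \frac{17287940 \sqrt{10}}{139}$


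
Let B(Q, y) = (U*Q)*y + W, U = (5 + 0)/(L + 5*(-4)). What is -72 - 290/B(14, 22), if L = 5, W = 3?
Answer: -20658/299 ≈ -69.090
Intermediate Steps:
U = -⅓ (U = (5 + 0)/(5 + 5*(-4)) = 5/(5 - 20) = 5/(-15) = 5*(-1/15) = -⅓ ≈ -0.33333)
B(Q, y) = 3 - Q*y/3 (B(Q, y) = (-Q/3)*y + 3 = -Q*y/3 + 3 = 3 - Q*y/3)
-72 - 290/B(14, 22) = -72 - 290/(3 - ⅓*14*22) = -72 - 290/(3 - 308/3) = -72 - 290/(-299/3) = -72 - 290*(-3)/299 = -72 - 1*(-870/299) = -72 + 870/299 = -20658/299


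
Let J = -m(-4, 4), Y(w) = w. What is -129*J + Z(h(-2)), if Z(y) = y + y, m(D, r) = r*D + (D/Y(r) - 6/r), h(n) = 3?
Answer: -4761/2 ≈ -2380.5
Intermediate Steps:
m(D, r) = -6/r + D*r + D/r (m(D, r) = r*D + (D/r - 6/r) = D*r + (-6/r + D/r) = -6/r + D*r + D/r)
Z(y) = 2*y
J = 37/2 (J = -(-6 - 4 - 4*4²)/4 = -(-6 - 4 - 4*16)/4 = -(-6 - 4 - 64)/4 = -(-74)/4 = -1*(-37/2) = 37/2 ≈ 18.500)
-129*J + Z(h(-2)) = -129*37/2 + 2*3 = -4773/2 + 6 = -4761/2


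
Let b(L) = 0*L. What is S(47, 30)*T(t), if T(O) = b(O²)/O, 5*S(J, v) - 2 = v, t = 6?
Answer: 0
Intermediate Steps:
S(J, v) = ⅖ + v/5
b(L) = 0
T(O) = 0 (T(O) = 0/O = 0)
S(47, 30)*T(t) = (⅖ + (⅕)*30)*0 = (⅖ + 6)*0 = (32/5)*0 = 0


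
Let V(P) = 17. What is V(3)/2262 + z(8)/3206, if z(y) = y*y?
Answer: 99635/3625986 ≈ 0.027478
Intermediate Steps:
z(y) = y²
V(3)/2262 + z(8)/3206 = 17/2262 + 8²/3206 = 17*(1/2262) + 64*(1/3206) = 17/2262 + 32/1603 = 99635/3625986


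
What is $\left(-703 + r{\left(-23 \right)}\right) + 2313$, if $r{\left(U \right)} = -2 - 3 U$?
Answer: $1677$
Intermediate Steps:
$\left(-703 + r{\left(-23 \right)}\right) + 2313 = \left(-703 - -67\right) + 2313 = \left(-703 + \left(-2 + 69\right)\right) + 2313 = \left(-703 + 67\right) + 2313 = -636 + 2313 = 1677$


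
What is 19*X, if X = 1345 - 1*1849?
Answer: -9576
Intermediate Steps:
X = -504 (X = 1345 - 1849 = -504)
19*X = 19*(-504) = -9576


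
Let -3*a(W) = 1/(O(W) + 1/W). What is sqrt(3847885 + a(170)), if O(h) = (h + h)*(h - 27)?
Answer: 7*sqrt(48283236103510916295)/24796203 ≈ 1961.6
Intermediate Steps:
O(h) = 2*h*(-27 + h) (O(h) = (2*h)*(-27 + h) = 2*h*(-27 + h))
a(W) = -1/(3*(1/W + 2*W*(-27 + W))) (a(W) = -1/(3*(2*W*(-27 + W) + 1/W)) = -1/(3*(1/W + 2*W*(-27 + W))))
sqrt(3847885 + a(170)) = sqrt(3847885 - 1*170/(3 + 6*170**2*(-27 + 170))) = sqrt(3847885 - 1*170/(3 + 6*28900*143)) = sqrt(3847885 - 1*170/(3 + 24796200)) = sqrt(3847885 - 1*170/24796203) = sqrt(3847885 - 1*170*1/24796203) = sqrt(3847885 - 170/24796203) = sqrt(95412937580485/24796203) = 7*sqrt(48283236103510916295)/24796203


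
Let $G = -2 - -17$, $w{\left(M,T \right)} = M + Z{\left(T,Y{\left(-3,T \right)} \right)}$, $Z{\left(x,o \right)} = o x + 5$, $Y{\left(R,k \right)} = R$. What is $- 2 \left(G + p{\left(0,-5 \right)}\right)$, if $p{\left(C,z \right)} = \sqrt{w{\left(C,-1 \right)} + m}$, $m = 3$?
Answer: $-30 - 2 \sqrt{11} \approx -36.633$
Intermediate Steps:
$Z{\left(x,o \right)} = 5 + o x$
$w{\left(M,T \right)} = 5 + M - 3 T$ ($w{\left(M,T \right)} = M - \left(-5 + 3 T\right) = 5 + M - 3 T$)
$G = 15$ ($G = -2 + 17 = 15$)
$p{\left(C,z \right)} = \sqrt{11 + C}$ ($p{\left(C,z \right)} = \sqrt{\left(5 + C - -3\right) + 3} = \sqrt{\left(5 + C + 3\right) + 3} = \sqrt{\left(8 + C\right) + 3} = \sqrt{11 + C}$)
$- 2 \left(G + p{\left(0,-5 \right)}\right) = - 2 \left(15 + \sqrt{11 + 0}\right) = - 2 \left(15 + \sqrt{11}\right) = -30 - 2 \sqrt{11}$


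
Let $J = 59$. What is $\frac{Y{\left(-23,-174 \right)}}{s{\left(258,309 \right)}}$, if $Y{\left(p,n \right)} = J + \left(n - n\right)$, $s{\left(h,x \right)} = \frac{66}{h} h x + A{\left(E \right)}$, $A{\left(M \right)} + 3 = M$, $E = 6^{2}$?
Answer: $\frac{59}{20427} \approx 0.0028883$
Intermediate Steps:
$E = 36$
$A{\left(M \right)} = -3 + M$
$s{\left(h,x \right)} = 33 + 66 x$ ($s{\left(h,x \right)} = \frac{66}{h} h x + \left(-3 + 36\right) = 66 x + 33 = 33 + 66 x$)
$Y{\left(p,n \right)} = 59$ ($Y{\left(p,n \right)} = 59 + \left(n - n\right) = 59 + 0 = 59$)
$\frac{Y{\left(-23,-174 \right)}}{s{\left(258,309 \right)}} = \frac{59}{33 + 66 \cdot 309} = \frac{59}{33 + 20394} = \frac{59}{20427}$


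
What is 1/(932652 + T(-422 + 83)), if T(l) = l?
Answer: 1/932313 ≈ 1.0726e-6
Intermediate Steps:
1/(932652 + T(-422 + 83)) = 1/(932652 + (-422 + 83)) = 1/(932652 - 339) = 1/932313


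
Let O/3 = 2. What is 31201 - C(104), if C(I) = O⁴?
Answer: 29905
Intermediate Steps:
O = 6 (O = 3*2 = 6)
C(I) = 1296 (C(I) = 6⁴ = 1296)
31201 - C(104) = 31201 - 1*1296 = 31201 - 1296 = 29905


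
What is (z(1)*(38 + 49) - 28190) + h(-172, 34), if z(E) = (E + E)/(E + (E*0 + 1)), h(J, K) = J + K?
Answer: -28241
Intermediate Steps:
z(E) = 2*E/(1 + E) (z(E) = (2*E)/(E + (0 + 1)) = (2*E)/(E + 1) = (2*E)/(1 + E) = 2*E/(1 + E))
(z(1)*(38 + 49) - 28190) + h(-172, 34) = ((2*1/(1 + 1))*(38 + 49) - 28190) + (-172 + 34) = ((2*1/2)*87 - 28190) - 138 = ((2*1*(½))*87 - 28190) - 138 = (1*87 - 28190) - 138 = (87 - 28190) - 138 = -28103 - 138 = -28241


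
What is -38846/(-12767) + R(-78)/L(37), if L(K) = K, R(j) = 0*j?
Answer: 38846/12767 ≈ 3.0427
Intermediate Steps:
R(j) = 0
-38846/(-12767) + R(-78)/L(37) = -38846/(-12767) + 0/37 = -38846*(-1/12767) + 0*(1/37) = 38846/12767 + 0 = 38846/12767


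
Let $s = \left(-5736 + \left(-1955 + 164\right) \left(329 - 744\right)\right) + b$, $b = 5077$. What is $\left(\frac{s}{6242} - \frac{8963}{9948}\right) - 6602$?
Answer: $- \frac{201311219495}{31047708} \approx -6483.9$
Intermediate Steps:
$s = 742606$ ($s = \left(-5736 + \left(-1955 + 164\right) \left(329 - 744\right)\right) + 5077 = \left(-5736 - -743265\right) + 5077 = \left(-5736 + 743265\right) + 5077 = 737529 + 5077 = 742606$)
$\left(\frac{s}{6242} - \frac{8963}{9948}\right) - 6602 = \left(\frac{742606}{6242} - \frac{8963}{9948}\right) - 6602 = \left(742606 \cdot \frac{1}{6242} - \frac{8963}{9948}\right) - 6602 = \left(\frac{371303}{3121} - \frac{8963}{9948}\right) - 6602 = \frac{3665748721}{31047708} - 6602 = - \frac{201311219495}{31047708}$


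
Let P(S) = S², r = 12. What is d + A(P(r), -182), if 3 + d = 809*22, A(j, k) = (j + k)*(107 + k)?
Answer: 20645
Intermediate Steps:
A(j, k) = (107 + k)*(j + k)
d = 17795 (d = -3 + 809*22 = -3 + 17798 = 17795)
d + A(P(r), -182) = 17795 + ((-182)² + 107*12² + 107*(-182) + 12²*(-182)) = 17795 + (33124 + 107*144 - 19474 + 144*(-182)) = 17795 + (33124 + 15408 - 19474 - 26208) = 17795 + 2850 = 20645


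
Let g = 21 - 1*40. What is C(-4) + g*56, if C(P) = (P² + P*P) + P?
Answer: -1036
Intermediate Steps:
g = -19 (g = 21 - 40 = -19)
C(P) = P + 2*P² (C(P) = (P² + P²) + P = 2*P² + P = P + 2*P²)
C(-4) + g*56 = -4*(1 + 2*(-4)) - 19*56 = -4*(1 - 8) - 1064 = -4*(-7) - 1064 = 28 - 1064 = -1036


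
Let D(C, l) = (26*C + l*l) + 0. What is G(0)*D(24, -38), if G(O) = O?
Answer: 0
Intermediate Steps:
D(C, l) = l**2 + 26*C (D(C, l) = (26*C + l**2) + 0 = (l**2 + 26*C) + 0 = l**2 + 26*C)
G(0)*D(24, -38) = 0*((-38)**2 + 26*24) = 0*(1444 + 624) = 0*2068 = 0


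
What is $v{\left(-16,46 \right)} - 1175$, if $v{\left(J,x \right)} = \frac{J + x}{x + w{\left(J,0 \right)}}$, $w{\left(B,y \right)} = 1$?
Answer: $- \frac{55195}{47} \approx -1174.4$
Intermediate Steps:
$v{\left(J,x \right)} = \frac{J + x}{1 + x}$ ($v{\left(J,x \right)} = \frac{J + x}{x + 1} = \frac{J + x}{1 + x}$)
$v{\left(-16,46 \right)} - 1175 = \frac{-16 + 46}{1 + 46} - 1175 = \frac{1}{47} \cdot 30 - 1175 = \frac{30}{47} - 1175 = - \frac{55195}{47}$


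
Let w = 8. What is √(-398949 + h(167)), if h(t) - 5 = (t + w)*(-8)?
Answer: 2*I*√100086 ≈ 632.73*I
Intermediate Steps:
h(t) = -59 - 8*t (h(t) = 5 + (t + 8)*(-8) = 5 + (8 + t)*(-8) = 5 + (-64 - 8*t) = -59 - 8*t)
√(-398949 + h(167)) = √(-398949 + (-59 - 8*167)) = √(-398949 + (-59 - 1336)) = √(-398949 - 1395) = √(-400344) = 2*I*√100086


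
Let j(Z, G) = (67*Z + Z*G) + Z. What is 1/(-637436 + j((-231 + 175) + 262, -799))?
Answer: -1/788022 ≈ -1.2690e-6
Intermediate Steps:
j(Z, G) = 68*Z + G*Z (j(Z, G) = (67*Z + G*Z) + Z = 68*Z + G*Z)
1/(-637436 + j((-231 + 175) + 262, -799)) = 1/(-637436 + ((-231 + 175) + 262)*(68 - 799)) = 1/(-637436 + (-56 + 262)*(-731)) = 1/(-637436 + 206*(-731)) = 1/(-637436 - 150586) = 1/(-788022) = -1/788022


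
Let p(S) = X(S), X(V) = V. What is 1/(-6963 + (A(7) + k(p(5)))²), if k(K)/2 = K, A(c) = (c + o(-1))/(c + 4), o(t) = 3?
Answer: -121/828123 ≈ -0.00014611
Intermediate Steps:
p(S) = S
A(c) = (3 + c)/(4 + c) (A(c) = (c + 3)/(c + 4) = (3 + c)/(4 + c))
k(K) = 2*K
1/(-6963 + (A(7) + k(p(5)))²) = 1/(-6963 + ((3 + 7)/(4 + 7) + 2*5)²) = 1/(-6963 + (10/11 + 10)²) = 1/(-6963 + (120/11)²) = 1/(-6963 + 14400/121) = 1/(-828123/121) = -121/828123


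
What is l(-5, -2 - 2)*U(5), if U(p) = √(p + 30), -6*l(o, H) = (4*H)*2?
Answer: 16*√35/3 ≈ 31.552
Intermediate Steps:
l(o, H) = -4*H/3 (l(o, H) = -4*H*2/6 = -4*H/3)
U(p) = √(30 + p)
l(-5, -2 - 2)*U(5) = (-4*(-2 - 2)/3)*√(30 + 5) = (-4/3*(-4))*√35 = 16*√35/3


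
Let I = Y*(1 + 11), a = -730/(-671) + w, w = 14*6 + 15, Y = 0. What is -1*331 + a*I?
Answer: -331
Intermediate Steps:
w = 99 (w = 84 + 15 = 99)
a = 67159/671 (a = -730/(-671) + 99 = -730*(-1/671) + 99 = 730/671 + 99 = 67159/671 ≈ 100.09)
I = 0 (I = 0*(1 + 11) = 0*12 = 0)
-1*331 + a*I = -1*331 + (67159/671)*0 = -331 + 0 = -331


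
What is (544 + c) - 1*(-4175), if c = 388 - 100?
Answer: 5007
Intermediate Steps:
c = 288
(544 + c) - 1*(-4175) = (544 + 288) - 1*(-4175) = 832 + 4175 = 5007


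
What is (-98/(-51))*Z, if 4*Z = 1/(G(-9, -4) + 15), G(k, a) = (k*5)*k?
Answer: 7/6120 ≈ 0.0011438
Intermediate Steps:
G(k, a) = 5*k**2 (G(k, a) = (5*k)*k = 5*k**2)
Z = 1/1680 (Z = 1/(4*(5*(-9)**2 + 15)) = 1/(4*(5*81 + 15)) = 1/(4*(405 + 15)) = (1/4)/420 = (1/4)*(1/420) = 1/1680 ≈ 0.00059524)
(-98/(-51))*Z = (-98/(-51))*(1/1680) = -1/51*(-98)*(1/1680) = (98/51)*(1/1680) = 7/6120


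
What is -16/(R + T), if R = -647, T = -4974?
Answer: 16/5621 ≈ 0.0028465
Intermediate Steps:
-16/(R + T) = -16/(-647 - 4974) = -16/(-5621) = -1/5621*(-16) = 16/5621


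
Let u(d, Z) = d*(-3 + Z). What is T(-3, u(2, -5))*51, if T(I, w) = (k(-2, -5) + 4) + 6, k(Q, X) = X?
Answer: 255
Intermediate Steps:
T(I, w) = 5 (T(I, w) = (-5 + 4) + 6 = -1 + 6 = 5)
T(-3, u(2, -5))*51 = 5*51 = 255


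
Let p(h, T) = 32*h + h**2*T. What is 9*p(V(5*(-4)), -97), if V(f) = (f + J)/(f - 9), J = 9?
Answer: -13761/841 ≈ -16.363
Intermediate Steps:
V(f) = (9 + f)/(-9 + f) (V(f) = (f + 9)/(f - 9) = (9 + f)/(-9 + f))
p(h, T) = 32*h + T*h**2
9*p(V(5*(-4)), -97) = 9*(((9 + 5*(-4))/(-9 + 5*(-4)))*(32 - 97*(9 + 5*(-4))/(-9 + 5*(-4)))) = 9*(((9 - 20)/(-9 - 20))*(32 - 97*(9 - 20)/(-9 - 20))) = 9*((-11/(-29))*(32 - 97*(-11)/(-29))) = 9*((-1/29*(-11))*(32 - (-97)*(-11)/29)) = 9*(11*(32 - 97*11/29)/29) = 9*(11*(32 - 1067/29)/29) = 9*((11/29)*(-139/29)) = 9*(-1529/841) = -13761/841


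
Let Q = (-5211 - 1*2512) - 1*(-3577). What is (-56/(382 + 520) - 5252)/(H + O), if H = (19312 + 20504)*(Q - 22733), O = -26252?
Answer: 592170/120669618179 ≈ 4.9074e-6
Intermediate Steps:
Q = -4146 (Q = (-5211 - 2512) + 3577 = -7723 + 3577 = -4146)
H = -1070214264 (H = (19312 + 20504)*(-4146 - 22733) = 39816*(-26879) = -1070214264)
(-56/(382 + 520) - 5252)/(H + O) = (-56/(382 + 520) - 5252)/(-1070214264 - 26252) = (-56/902 - 5252)/(-1070240516) = (-56*1/902 - 5252)*(-1/1070240516) = (-28/451 - 5252)*(-1/1070240516) = -2368680/451*(-1/1070240516) = 592170/120669618179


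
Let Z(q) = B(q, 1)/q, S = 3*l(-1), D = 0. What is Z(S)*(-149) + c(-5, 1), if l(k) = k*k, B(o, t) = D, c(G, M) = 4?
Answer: 4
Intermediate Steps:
B(o, t) = 0
l(k) = k²
S = 3 (S = 3*(-1)² = 3*1 = 3)
Z(q) = 0 (Z(q) = 0/q = 0)
Z(S)*(-149) + c(-5, 1) = 0*(-149) + 4 = 0 + 4 = 4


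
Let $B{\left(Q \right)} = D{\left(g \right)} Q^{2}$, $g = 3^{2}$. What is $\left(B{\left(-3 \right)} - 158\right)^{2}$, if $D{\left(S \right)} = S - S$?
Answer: $24964$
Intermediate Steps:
$g = 9$
$D{\left(S \right)} = 0$
$B{\left(Q \right)} = 0$ ($B{\left(Q \right)} = 0 Q^{2} = 0$)
$\left(B{\left(-3 \right)} - 158\right)^{2} = \left(0 - 158\right)^{2} = \left(-158\right)^{2} = 24964$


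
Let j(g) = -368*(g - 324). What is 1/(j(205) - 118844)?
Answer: -1/75052 ≈ -1.3324e-5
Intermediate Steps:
j(g) = 119232 - 368*g (j(g) = -368*(-324 + g) = 119232 - 368*g)
1/(j(205) - 118844) = 1/((119232 - 368*205) - 118844) = 1/((119232 - 75440) - 118844) = 1/(43792 - 118844) = 1/(-75052) = -1/75052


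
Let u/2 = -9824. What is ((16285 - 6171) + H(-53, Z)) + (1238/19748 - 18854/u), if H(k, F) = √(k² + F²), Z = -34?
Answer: 490589585659/48501088 + √3965 ≈ 10178.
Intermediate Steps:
u = -19648 (u = 2*(-9824) = -19648)
H(k, F) = √(F² + k²)
((16285 - 6171) + H(-53, Z)) + (1238/19748 - 18854/u) = ((16285 - 6171) + √((-34)² + (-53)²)) + (1238/19748 - 18854/(-19648)) = (10114 + √(1156 + 2809)) + (1238*(1/19748) - 18854*(-1/19648)) = (10114 + √3965) + (619/9874 + 9427/9824) = (10114 + √3965) + 49581627/48501088 = 490589585659/48501088 + √3965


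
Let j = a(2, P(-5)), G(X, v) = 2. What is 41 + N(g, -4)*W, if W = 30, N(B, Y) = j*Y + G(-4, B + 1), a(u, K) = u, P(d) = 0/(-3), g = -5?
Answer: -139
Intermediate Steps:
P(d) = 0 (P(d) = 0*(-⅓) = 0)
j = 2
N(B, Y) = 2 + 2*Y (N(B, Y) = 2*Y + 2 = 2 + 2*Y)
41 + N(g, -4)*W = 41 + (2 + 2*(-4))*30 = 41 + (2 - 8)*30 = 41 - 6*30 = 41 - 180 = -139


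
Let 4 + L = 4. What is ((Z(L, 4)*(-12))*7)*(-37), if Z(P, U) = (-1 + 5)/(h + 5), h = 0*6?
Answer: 12432/5 ≈ 2486.4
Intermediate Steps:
h = 0
L = 0 (L = -4 + 4 = 0)
Z(P, U) = 4/5 (Z(P, U) = (-1 + 5)/(0 + 5) = 4/5)
((Z(L, 4)*(-12))*7)*(-37) = (((4/5)*(-12))*7)*(-37) = -48/5*7*(-37) = -336/5*(-37) = 12432/5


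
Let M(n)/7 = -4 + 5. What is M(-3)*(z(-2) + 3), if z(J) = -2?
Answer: 7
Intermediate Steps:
M(n) = 7 (M(n) = 7*(-4 + 5) = 7*1 = 7)
M(-3)*(z(-2) + 3) = 7*(-2 + 3) = 7*1 = 7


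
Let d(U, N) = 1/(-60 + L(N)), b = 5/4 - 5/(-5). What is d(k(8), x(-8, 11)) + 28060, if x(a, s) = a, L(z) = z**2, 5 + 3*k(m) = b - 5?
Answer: 112241/4 ≈ 28060.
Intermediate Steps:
b = 9/4 (b = 5*(1/4) - 5*(-1/5) = 5/4 + 1 = 9/4 ≈ 2.2500)
k(m) = -31/12 (k(m) = -5/3 + (9/4 - 5)/3 = -5/3 + (1/3)*(-11/4) = -5/3 - 11/12 = -31/12)
d(U, N) = 1/(-60 + N**2)
d(k(8), x(-8, 11)) + 28060 = 1/(-60 + (-8)**2) + 28060 = 1/(-60 + 64) + 28060 = 1/4 + 28060 = 112241/4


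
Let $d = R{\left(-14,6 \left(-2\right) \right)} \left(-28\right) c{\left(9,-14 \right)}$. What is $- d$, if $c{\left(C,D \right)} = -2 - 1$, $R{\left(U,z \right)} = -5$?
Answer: $420$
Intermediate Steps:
$c{\left(C,D \right)} = -3$
$d = -420$ ($d = \left(-5\right) \left(-28\right) \left(-3\right) = 140 \left(-3\right) = -420$)
$- d = \left(-1\right) \left(-420\right) = 420$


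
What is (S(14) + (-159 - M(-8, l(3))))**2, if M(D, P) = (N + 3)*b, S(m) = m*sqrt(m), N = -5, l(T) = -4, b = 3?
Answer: 26153 - 4284*sqrt(14) ≈ 10124.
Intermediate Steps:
S(m) = m**(3/2)
M(D, P) = -6 (M(D, P) = (-5 + 3)*3 = -2*3 = -6)
(S(14) + (-159 - M(-8, l(3))))**2 = (14**(3/2) + (-159 - 1*(-6)))**2 = (14*sqrt(14) + (-159 + 6))**2 = (14*sqrt(14) - 153)**2 = (-153 + 14*sqrt(14))**2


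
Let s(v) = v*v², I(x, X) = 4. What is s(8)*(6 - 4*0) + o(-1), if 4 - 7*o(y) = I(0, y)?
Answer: 3072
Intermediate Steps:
o(y) = 0 (o(y) = 4/7 - ⅐*4 = 4/7 - 4/7 = 0)
s(v) = v³
s(8)*(6 - 4*0) + o(-1) = 8³*(6 - 4*0) + 0 = 512*(6 + 0) + 0 = 512*6 + 0 = 3072 + 0 = 3072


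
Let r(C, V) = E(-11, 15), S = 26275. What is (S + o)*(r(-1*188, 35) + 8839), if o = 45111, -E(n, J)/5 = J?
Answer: 625626904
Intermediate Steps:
E(n, J) = -5*J
r(C, V) = -75 (r(C, V) = -5*15 = -75)
(S + o)*(r(-1*188, 35) + 8839) = (26275 + 45111)*(-75 + 8839) = 71386*8764 = 625626904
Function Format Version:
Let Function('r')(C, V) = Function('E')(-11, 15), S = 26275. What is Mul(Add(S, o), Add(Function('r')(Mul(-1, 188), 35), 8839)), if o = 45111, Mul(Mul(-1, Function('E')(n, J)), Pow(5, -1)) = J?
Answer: 625626904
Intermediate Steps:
Function('E')(n, J) = Mul(-5, J)
Function('r')(C, V) = -75 (Function('r')(C, V) = Mul(-5, 15) = -75)
Mul(Add(S, o), Add(Function('r')(Mul(-1, 188), 35), 8839)) = Mul(Add(26275, 45111), Add(-75, 8839)) = Mul(71386, 8764) = 625626904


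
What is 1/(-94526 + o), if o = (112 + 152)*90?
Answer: -1/70766 ≈ -1.4131e-5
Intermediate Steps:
o = 23760 (o = 264*90 = 23760)
1/(-94526 + o) = 1/(-94526 + 23760) = 1/(-70766) = -1/70766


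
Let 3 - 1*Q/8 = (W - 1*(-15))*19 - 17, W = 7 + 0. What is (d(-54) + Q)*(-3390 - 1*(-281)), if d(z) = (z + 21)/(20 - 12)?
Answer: 79295045/8 ≈ 9.9119e+6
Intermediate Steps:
W = 7
d(z) = 21/8 + z/8 (d(z) = (21 + z)/8 = (21 + z)*(1/8) = 21/8 + z/8)
Q = -3184 (Q = 24 - 8*((7 - 1*(-15))*19 - 17) = 24 - 8*((7 + 15)*19 - 17) = 24 - 8*(22*19 - 17) = 24 - 8*(418 - 17) = 24 - 8*401 = 24 - 3208 = -3184)
(d(-54) + Q)*(-3390 - 1*(-281)) = ((21/8 + (1/8)*(-54)) - 3184)*(-3390 - 1*(-281)) = ((21/8 - 27/4) - 3184)*(-3390 + 281) = (-33/8 - 3184)*(-3109) = -25505/8*(-3109) = 79295045/8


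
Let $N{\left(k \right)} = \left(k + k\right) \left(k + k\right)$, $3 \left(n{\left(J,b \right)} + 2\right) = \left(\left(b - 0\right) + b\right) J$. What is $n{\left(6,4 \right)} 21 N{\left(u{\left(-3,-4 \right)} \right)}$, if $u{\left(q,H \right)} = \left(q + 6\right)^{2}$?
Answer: $95256$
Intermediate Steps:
$n{\left(J,b \right)} = -2 + \frac{2 J b}{3}$ ($n{\left(J,b \right)} = -2 + \frac{\left(\left(b - 0\right) + b\right) J}{3} = -2 + \frac{\left(\left(b + 0\right) + b\right) J}{3} = -2 + \frac{\left(b + b\right) J}{3} = -2 + \frac{2 b J}{3} = -2 + \frac{2 J b}{3}$)
$u{\left(q,H \right)} = \left(6 + q\right)^{2}$
$N{\left(k \right)} = 4 k^{2}$ ($N{\left(k \right)} = 2 k 2 k = 4 k^{2}$)
$n{\left(6,4 \right)} 21 N{\left(u{\left(-3,-4 \right)} \right)} = \left(-2 + \frac{2}{3} \cdot 6 \cdot 4\right) 21 \cdot 4 \left(\left(6 - 3\right)^{2}\right)^{2} = \left(-2 + 16\right) 21 \cdot 4 \left(3^{2}\right)^{2} = 14 \cdot 21 \cdot 4 \cdot 9^{2} = 294 \cdot 4 \cdot 81 = 294 \cdot 324 = 95256$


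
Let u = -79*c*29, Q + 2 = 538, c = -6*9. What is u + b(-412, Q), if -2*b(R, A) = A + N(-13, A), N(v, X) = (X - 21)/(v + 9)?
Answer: 988083/8 ≈ 1.2351e+5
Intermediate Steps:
c = -54
Q = 536 (Q = -2 + 538 = 536)
N(v, X) = (-21 + X)/(9 + v)
u = 123714 (u = -79*(-54)*29 = 4266*29 = 123714)
b(R, A) = -21/8 - 3*A/8 (b(R, A) = -(A + (-21 + A)/(9 - 13))/2 = -(A + (-21 + A)/(-4))/2 = -(A - (-21 + A)/4)/2 = -(A + (21/4 - A/4))/2 = -(21/4 + 3*A/4)/2 = -21/8 - 3*A/8)
u + b(-412, Q) = 123714 + (-21/8 - 3/8*536) = 123714 + (-21/8 - 201) = 123714 - 1629/8 = 988083/8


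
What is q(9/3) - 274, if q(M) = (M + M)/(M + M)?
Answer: -273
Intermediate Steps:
q(M) = 1 (q(M) = (2*M)/((2*M)) = (2*M)*(1/(2*M)) = 1)
q(9/3) - 274 = 1 - 274 = -273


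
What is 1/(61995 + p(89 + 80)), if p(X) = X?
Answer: 1/62164 ≈ 1.6086e-5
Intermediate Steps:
1/(61995 + p(89 + 80)) = 1/(61995 + (89 + 80)) = 1/(61995 + 169) = 1/62164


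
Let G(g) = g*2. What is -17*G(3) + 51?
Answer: -51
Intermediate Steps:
G(g) = 2*g
-17*G(3) + 51 = -34*3 + 51 = -17*6 + 51 = -102 + 51 = -51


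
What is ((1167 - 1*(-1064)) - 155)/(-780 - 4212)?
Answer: -173/416 ≈ -0.41587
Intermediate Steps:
((1167 - 1*(-1064)) - 155)/(-780 - 4212) = ((1167 + 1064) - 155)/(-4992) = (2231 - 155)*(-1/4992) = 2076*(-1/4992) = -173/416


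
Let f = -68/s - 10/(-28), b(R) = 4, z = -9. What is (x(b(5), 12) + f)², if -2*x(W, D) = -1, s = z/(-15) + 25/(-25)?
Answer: 1430416/49 ≈ 29192.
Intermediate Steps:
s = -⅖ (s = -9/(-15) + 25/(-25) = -9*(-1/15) + 25*(-1/25) = ⅗ - 1 = -⅖ ≈ -0.40000)
x(W, D) = ½ (x(W, D) = -½*(-1) = ½)
f = 2385/14 (f = -68/(-⅖) - 10/(-28) = -68*(-5/2) - 10*(-1/28) = 170 + 5/14 = 2385/14 ≈ 170.36)
(x(b(5), 12) + f)² = (½ + 2385/14)² = (1196/7)² = 1430416/49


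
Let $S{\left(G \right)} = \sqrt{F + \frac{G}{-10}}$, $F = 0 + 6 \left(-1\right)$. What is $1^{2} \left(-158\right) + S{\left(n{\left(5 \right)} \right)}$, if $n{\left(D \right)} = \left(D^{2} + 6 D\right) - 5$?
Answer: $-158 + i \sqrt{11} \approx -158.0 + 3.3166 i$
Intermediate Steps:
$F = -6$ ($F = 0 - 6 = -6$)
$n{\left(D \right)} = -5 + D^{2} + 6 D$
$S{\left(G \right)} = \sqrt{-6 - \frac{G}{10}}$ ($S{\left(G \right)} = \sqrt{-6 + \frac{G}{-10}} = \sqrt{-6 + G \left(- \frac{1}{10}\right)} = \sqrt{-6 - \frac{G}{10}}$)
$1^{2} \left(-158\right) + S{\left(n{\left(5 \right)} \right)} = 1^{2} \left(-158\right) + \frac{\sqrt{-600 - 10 \left(-5 + 5^{2} + 6 \cdot 5\right)}}{10} = 1 \left(-158\right) + \frac{\sqrt{-600 - 10 \left(-5 + 25 + 30\right)}}{10} = -158 + \frac{\sqrt{-600 - 500}}{10} = -158 + \frac{\sqrt{-1100}}{10} = -158 + \frac{10 i \sqrt{11}}{10} = -158 + i \sqrt{11}$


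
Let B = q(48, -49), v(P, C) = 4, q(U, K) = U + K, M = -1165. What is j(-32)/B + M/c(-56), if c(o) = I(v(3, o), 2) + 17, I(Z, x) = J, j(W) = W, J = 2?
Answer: -557/19 ≈ -29.316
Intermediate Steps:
q(U, K) = K + U
I(Z, x) = 2
c(o) = 19 (c(o) = 2 + 17 = 19)
B = -1 (B = -49 + 48 = -1)
j(-32)/B + M/c(-56) = -32/(-1) - 1165/19 = -32*(-1) - 1165*1/19 = 32 - 1165/19 = -557/19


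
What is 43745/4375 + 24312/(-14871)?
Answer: 36277793/4337375 ≈ 8.3640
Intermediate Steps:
43745/4375 + 24312/(-14871) = 43745*(1/4375) + 24312*(-1/14871) = 8749/875 - 8104/4957 = 36277793/4337375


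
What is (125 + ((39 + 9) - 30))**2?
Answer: 20449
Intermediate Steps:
(125 + ((39 + 9) - 30))**2 = (125 + (48 - 30))**2 = (125 + 18)**2 = 143**2 = 20449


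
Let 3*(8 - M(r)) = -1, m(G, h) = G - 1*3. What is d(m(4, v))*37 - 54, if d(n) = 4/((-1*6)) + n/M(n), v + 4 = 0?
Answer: -5567/75 ≈ -74.227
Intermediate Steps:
v = -4 (v = -4 + 0 = -4)
m(G, h) = -3 + G (m(G, h) = G - 3 = -3 + G)
M(r) = 25/3 (M(r) = 8 - ⅓*(-1) = 8 + ⅓ = 25/3)
d(n) = -⅔ + 3*n/25 (d(n) = 4/((-1*6)) + n/(25/3) = 4/(-6) + n*(3/25) = 4*(-⅙) + 3*n/25 = -⅔ + 3*n/25)
d(m(4, v))*37 - 54 = (-⅔ + 3*(-3 + 4)/25)*37 - 54 = (-⅔ + (3/25)*1)*37 - 54 = (-⅔ + 3/25)*37 - 54 = -41/75*37 - 54 = -1517/75 - 54 = -5567/75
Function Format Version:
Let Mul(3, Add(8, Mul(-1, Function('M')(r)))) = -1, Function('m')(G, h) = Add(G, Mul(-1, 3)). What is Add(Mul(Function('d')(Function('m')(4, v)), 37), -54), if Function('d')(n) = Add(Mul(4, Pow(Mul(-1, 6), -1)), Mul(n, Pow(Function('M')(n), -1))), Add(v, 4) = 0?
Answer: Rational(-5567, 75) ≈ -74.227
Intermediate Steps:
v = -4 (v = Add(-4, 0) = -4)
Function('m')(G, h) = Add(-3, G) (Function('m')(G, h) = Add(G, -3) = Add(-3, G))
Function('M')(r) = Rational(25, 3) (Function('M')(r) = Add(8, Mul(Rational(-1, 3), -1)) = Add(8, Rational(1, 3)) = Rational(25, 3))
Function('d')(n) = Add(Rational(-2, 3), Mul(Rational(3, 25), n)) (Function('d')(n) = Add(Mul(4, Pow(Mul(-1, 6), -1)), Mul(n, Pow(Rational(25, 3), -1))) = Add(Mul(4, Pow(-6, -1)), Mul(n, Rational(3, 25))) = Add(Mul(4, Rational(-1, 6)), Mul(Rational(3, 25), n)) = Add(Rational(-2, 3), Mul(Rational(3, 25), n)))
Add(Mul(Function('d')(Function('m')(4, v)), 37), -54) = Add(Mul(Add(Rational(-2, 3), Mul(Rational(3, 25), Add(-3, 4))), 37), -54) = Add(Mul(Add(Rational(-2, 3), Mul(Rational(3, 25), 1)), 37), -54) = Add(Mul(Add(Rational(-2, 3), Rational(3, 25)), 37), -54) = Add(Mul(Rational(-41, 75), 37), -54) = Add(Rational(-1517, 75), -54) = Rational(-5567, 75)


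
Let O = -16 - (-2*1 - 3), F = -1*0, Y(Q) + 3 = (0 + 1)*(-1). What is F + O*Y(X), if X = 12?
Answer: 44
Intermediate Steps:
Y(Q) = -4 (Y(Q) = -3 + (0 + 1)*(-1) = -3 + 1*(-1) = -3 - 1 = -4)
F = 0
O = -11 (O = -16 - (-2 - 3) = -16 - 1*(-5) = -16 + 5 = -11)
F + O*Y(X) = 0 - 11*(-4) = 0 + 44 = 44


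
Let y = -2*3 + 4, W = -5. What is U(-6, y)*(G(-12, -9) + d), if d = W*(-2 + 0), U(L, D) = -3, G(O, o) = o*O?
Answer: -354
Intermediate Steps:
G(O, o) = O*o
y = -2 (y = -6 + 4 = -2)
d = 10 (d = -5*(-2 + 0) = -5*(-2) = 10)
U(-6, y)*(G(-12, -9) + d) = -3*(-12*(-9) + 10) = -3*(108 + 10) = -3*118 = -354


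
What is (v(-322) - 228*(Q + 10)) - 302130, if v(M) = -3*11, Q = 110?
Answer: -329523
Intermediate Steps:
v(M) = -33
(v(-322) - 228*(Q + 10)) - 302130 = (-33 - 228*(110 + 10)) - 302130 = (-33 - 228*120) - 302130 = (-33 - 27360) - 302130 = -27393 - 302130 = -329523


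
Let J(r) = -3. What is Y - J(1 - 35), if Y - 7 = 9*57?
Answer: 523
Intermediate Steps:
Y = 520 (Y = 7 + 9*57 = 7 + 513 = 520)
Y - J(1 - 35) = 520 - 1*(-3) = 520 + 3 = 523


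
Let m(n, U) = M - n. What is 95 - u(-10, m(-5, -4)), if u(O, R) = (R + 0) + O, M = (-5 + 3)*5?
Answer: 110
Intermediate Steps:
M = -10 (M = -2*5 = -10)
m(n, U) = -10 - n
u(O, R) = O + R (u(O, R) = R + O = O + R)
95 - u(-10, m(-5, -4)) = 95 - (-10 + (-10 - 1*(-5))) = 95 - (-10 + (-10 + 5)) = 95 - (-10 - 5) = 95 - 1*(-15) = 95 + 15 = 110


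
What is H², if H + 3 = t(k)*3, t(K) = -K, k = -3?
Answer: 36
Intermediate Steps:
H = 6 (H = -3 - 1*(-3)*3 = -3 + 3*3 = -3 + 9 = 6)
H² = 6² = 36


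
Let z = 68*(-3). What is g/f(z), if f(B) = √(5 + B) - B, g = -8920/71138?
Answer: -181968/297463547 + 892*I*√199/297463547 ≈ -0.00061173 + 4.2302e-5*I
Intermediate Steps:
g = -4460/35569 (g = -8920*1/71138 = -4460/35569 ≈ -0.12539)
z = -204
g/f(z) = -4460/(35569*(√(5 - 204) - 1*(-204))) = -4460/(35569*(√(-199) + 204)) = -4460/(35569*(I*√199 + 204)) = -4460/(35569*(204 + I*√199))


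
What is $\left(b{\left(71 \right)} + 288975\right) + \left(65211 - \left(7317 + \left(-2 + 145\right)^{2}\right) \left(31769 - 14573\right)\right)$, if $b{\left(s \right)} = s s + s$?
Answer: $-477104838$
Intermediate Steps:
$b{\left(s \right)} = s + s^{2}$ ($b{\left(s \right)} = s^{2} + s = s + s^{2}$)
$\left(b{\left(71 \right)} + 288975\right) + \left(65211 - \left(7317 + \left(-2 + 145\right)^{2}\right) \left(31769 - 14573\right)\right) = \left(71 \left(1 + 71\right) + 288975\right) + \left(65211 - \left(7317 + \left(-2 + 145\right)^{2}\right) \left(31769 - 14573\right)\right) = \left(71 \cdot 72 + 288975\right) + \left(65211 - \left(7317 + 143^{2}\right) 17196\right) = \left(5112 + 288975\right) + \left(65211 - \left(7317 + 20449\right) 17196\right) = 294087 + \left(65211 - 27766 \cdot 17196\right) = 294087 + \left(65211 - 477464136\right) = 294087 - 477398925 = -477104838$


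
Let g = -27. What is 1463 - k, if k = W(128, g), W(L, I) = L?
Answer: 1335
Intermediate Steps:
k = 128
1463 - k = 1463 - 1*128 = 1463 - 128 = 1335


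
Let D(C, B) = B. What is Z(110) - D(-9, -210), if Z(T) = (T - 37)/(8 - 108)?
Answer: 20927/100 ≈ 209.27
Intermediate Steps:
Z(T) = 37/100 - T/100 (Z(T) = (-37 + T)/(-100) = (-37 + T)*(-1/100) = 37/100 - T/100)
Z(110) - D(-9, -210) = (37/100 - 1/100*110) - 1*(-210) = (37/100 - 11/10) + 210 = -73/100 + 210 = 20927/100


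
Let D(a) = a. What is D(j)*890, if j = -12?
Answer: -10680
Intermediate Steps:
D(j)*890 = -12*890 = -10680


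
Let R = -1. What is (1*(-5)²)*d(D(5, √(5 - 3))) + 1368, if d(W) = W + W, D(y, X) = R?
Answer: 1318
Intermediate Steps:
D(y, X) = -1
d(W) = 2*W
(1*(-5)²)*d(D(5, √(5 - 3))) + 1368 = (1*(-5)²)*(2*(-1)) + 1368 = (1*25)*(-2) + 1368 = 25*(-2) + 1368 = -50 + 1368 = 1318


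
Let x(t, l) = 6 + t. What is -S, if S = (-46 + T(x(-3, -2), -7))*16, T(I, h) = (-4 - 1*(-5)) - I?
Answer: 768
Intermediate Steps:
T(I, h) = 1 - I (T(I, h) = (-4 + 5) - I = 1 - I)
S = -768 (S = (-46 + (1 - (6 - 3)))*16 = (-46 + (1 - 1*3))*16 = (-46 + (1 - 3))*16 = (-46 - 2)*16 = -48*16 = -768)
-S = -1*(-768) = 768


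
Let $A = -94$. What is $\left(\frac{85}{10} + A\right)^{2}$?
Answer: $\frac{29241}{4} \approx 7310.3$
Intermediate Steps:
$\left(\frac{85}{10} + A\right)^{2} = \left(\frac{85}{10} - 94\right)^{2} = \left(85 \cdot \frac{1}{10} - 94\right)^{2} = \left(\frac{17}{2} - 94\right)^{2} = \left(- \frac{171}{2}\right)^{2} = \frac{29241}{4}$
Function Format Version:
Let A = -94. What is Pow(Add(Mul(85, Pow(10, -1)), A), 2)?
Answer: Rational(29241, 4) ≈ 7310.3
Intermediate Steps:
Pow(Add(Mul(85, Pow(10, -1)), A), 2) = Pow(Add(Mul(85, Pow(10, -1)), -94), 2) = Pow(Add(Mul(85, Rational(1, 10)), -94), 2) = Pow(Add(Rational(17, 2), -94), 2) = Pow(Rational(-171, 2), 2) = Rational(29241, 4)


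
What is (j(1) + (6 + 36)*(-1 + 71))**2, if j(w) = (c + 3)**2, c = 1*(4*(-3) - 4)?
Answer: 9665881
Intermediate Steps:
c = -16 (c = 1*(-12 - 4) = 1*(-16) = -16)
j(w) = 169 (j(w) = (-16 + 3)**2 = (-13)**2 = 169)
(j(1) + (6 + 36)*(-1 + 71))**2 = (169 + (6 + 36)*(-1 + 71))**2 = (169 + 42*70)**2 = (169 + 2940)**2 = 3109**2 = 9665881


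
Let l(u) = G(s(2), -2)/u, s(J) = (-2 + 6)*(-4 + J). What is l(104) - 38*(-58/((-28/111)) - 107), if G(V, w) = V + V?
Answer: -425101/91 ≈ -4671.4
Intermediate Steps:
s(J) = -16 + 4*J (s(J) = 4*(-4 + J) = -16 + 4*J)
G(V, w) = 2*V
l(u) = -16/u (l(u) = (2*(-16 + 4*2))/u = (2*(-16 + 8))/u = (2*(-8))/u = -16/u)
l(104) - 38*(-58/((-28/111)) - 107) = -16/104 - 38*(-58/((-28/111)) - 107) = -16*1/104 - 38*(-58/((-28*1/111)) - 107) = -2/13 - 38*(-58/(-28/111) - 107) = -2/13 - 38*(-58*(-111/28) - 107) = -2/13 - 38*(3219/14 - 107) = -2/13 - 38*1721/14 = -2/13 - 1*32699/7 = -2/13 - 32699/7 = -425101/91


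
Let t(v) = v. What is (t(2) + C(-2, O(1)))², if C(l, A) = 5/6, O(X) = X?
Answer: 289/36 ≈ 8.0278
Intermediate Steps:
C(l, A) = ⅚ (C(l, A) = 5*(⅙) = ⅚)
(t(2) + C(-2, O(1)))² = (2 + ⅚)² = (17/6)² = 289/36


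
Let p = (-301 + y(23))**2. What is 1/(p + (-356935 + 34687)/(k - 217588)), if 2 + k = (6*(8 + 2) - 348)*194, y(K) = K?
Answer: 45577/3522426576 ≈ 1.2939e-5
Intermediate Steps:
p = 77284 (p = (-301 + 23)**2 = (-278)**2 = 77284)
k = -55874 (k = -2 + (6*(8 + 2) - 348)*194 = -2 + (6*10 - 348)*194 = -2 + (60 - 348)*194 = -2 - 288*194 = -2 - 55872 = -55874)
1/(p + (-356935 + 34687)/(k - 217588)) = 1/(77284 + (-356935 + 34687)/(-55874 - 217588)) = 1/(77284 - 322248/(-273462)) = 1/(77284 - 322248*(-1/273462)) = 1/(77284 + 53708/45577) = 1/(3522426576/45577) = 45577/3522426576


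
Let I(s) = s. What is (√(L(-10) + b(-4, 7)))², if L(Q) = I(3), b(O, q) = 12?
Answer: 15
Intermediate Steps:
L(Q) = 3
(√(L(-10) + b(-4, 7)))² = (√(3 + 12))² = (√15)² = 15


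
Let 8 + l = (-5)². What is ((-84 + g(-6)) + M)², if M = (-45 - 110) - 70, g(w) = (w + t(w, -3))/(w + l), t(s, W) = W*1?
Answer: 11614464/121 ≈ 95987.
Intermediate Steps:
l = 17 (l = -8 + (-5)² = -8 + 25 = 17)
t(s, W) = W
g(w) = (-3 + w)/(17 + w) (g(w) = (w - 3)/(w + 17) = (-3 + w)/(17 + w))
M = -225 (M = -155 - 70 = -225)
((-84 + g(-6)) + M)² = ((-84 + (-3 - 6)/(17 - 6)) - 225)² = ((-84 - 9/11) - 225)² = (-933/11 - 225)² = (-3408/11)² = 11614464/121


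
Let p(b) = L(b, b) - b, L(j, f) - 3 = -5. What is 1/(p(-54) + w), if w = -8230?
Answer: -1/8178 ≈ -0.00012228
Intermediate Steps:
L(j, f) = -2 (L(j, f) = 3 - 5 = -2)
p(b) = -2 - b
1/(p(-54) + w) = 1/((-2 - 1*(-54)) - 8230) = 1/((-2 + 54) - 8230) = 1/(52 - 8230) = 1/(-8178) = -1/8178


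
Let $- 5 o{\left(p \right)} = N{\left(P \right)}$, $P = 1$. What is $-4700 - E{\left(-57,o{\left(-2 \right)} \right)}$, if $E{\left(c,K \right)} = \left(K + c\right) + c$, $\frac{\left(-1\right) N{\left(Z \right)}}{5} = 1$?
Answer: $-4587$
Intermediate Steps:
$N{\left(Z \right)} = -5$ ($N{\left(Z \right)} = \left(-5\right) 1 = -5$)
$o{\left(p \right)} = 1$ ($o{\left(p \right)} = \left(- \frac{1}{5}\right) \left(-5\right) = 1$)
$E{\left(c,K \right)} = K + 2 c$
$-4700 - E{\left(-57,o{\left(-2 \right)} \right)} = -4700 - \left(1 + 2 \left(-57\right)\right) = -4700 - \left(1 - 114\right) = -4700 - -113 = -4700 + 113 = -4587$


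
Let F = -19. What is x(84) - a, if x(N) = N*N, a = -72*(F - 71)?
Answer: 576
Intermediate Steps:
a = 6480 (a = -72*(-19 - 71) = -72*(-90) = 6480)
x(N) = N²
x(84) - a = 84² - 1*6480 = 7056 - 6480 = 576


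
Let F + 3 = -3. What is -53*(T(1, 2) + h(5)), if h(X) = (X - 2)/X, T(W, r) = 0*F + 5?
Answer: -1484/5 ≈ -296.80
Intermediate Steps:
F = -6 (F = -3 - 3 = -6)
T(W, r) = 5 (T(W, r) = 0*(-6) + 5 = 0 + 5 = 5)
h(X) = (-2 + X)/X
-53*(T(1, 2) + h(5)) = -53*(5 + (-2 + 5)/5) = -53*(5 + (⅕)*3) = -53*(5 + ⅗) = -53*28/5 = -1484/5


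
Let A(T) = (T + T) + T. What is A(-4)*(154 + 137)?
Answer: -3492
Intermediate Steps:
A(T) = 3*T (A(T) = 2*T + T = 3*T)
A(-4)*(154 + 137) = (3*(-4))*(154 + 137) = -12*291 = -3492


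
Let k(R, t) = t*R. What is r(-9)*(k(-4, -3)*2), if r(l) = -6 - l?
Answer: 72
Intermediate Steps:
k(R, t) = R*t
r(-9)*(k(-4, -3)*2) = (-6 - 1*(-9))*(-4*(-3)*2) = (-6 + 9)*(12*2) = 3*24 = 72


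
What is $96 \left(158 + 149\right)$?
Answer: $29472$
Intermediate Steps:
$96 \left(158 + 149\right) = 96 \cdot 307 = 29472$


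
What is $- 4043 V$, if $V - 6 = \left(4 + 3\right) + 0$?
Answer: $-52559$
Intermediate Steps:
$V = 13$ ($V = 6 + \left(\left(4 + 3\right) + 0\right) = 6 + \left(7 + 0\right) = 6 + 7 = 13$)
$- 4043 V = \left(-4043\right) 13 = -52559$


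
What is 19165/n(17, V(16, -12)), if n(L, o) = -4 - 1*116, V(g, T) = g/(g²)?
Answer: -3833/24 ≈ -159.71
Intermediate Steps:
V(g, T) = 1/g (V(g, T) = g/g² = 1/g)
n(L, o) = -120 (n(L, o) = -4 - 116 = -120)
19165/n(17, V(16, -12)) = 19165/(-120) = 19165*(-1/120) = -3833/24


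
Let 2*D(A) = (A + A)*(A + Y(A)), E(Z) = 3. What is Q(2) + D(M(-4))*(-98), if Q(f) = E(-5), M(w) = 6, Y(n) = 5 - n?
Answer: -2937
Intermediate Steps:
Q(f) = 3
D(A) = 5*A (D(A) = ((A + A)*(A + (5 - A)))/2 = ((2*A)*5)/2 = (10*A)/2 = 5*A)
Q(2) + D(M(-4))*(-98) = 3 + (5*6)*(-98) = 3 + 30*(-98) = 3 - 2940 = -2937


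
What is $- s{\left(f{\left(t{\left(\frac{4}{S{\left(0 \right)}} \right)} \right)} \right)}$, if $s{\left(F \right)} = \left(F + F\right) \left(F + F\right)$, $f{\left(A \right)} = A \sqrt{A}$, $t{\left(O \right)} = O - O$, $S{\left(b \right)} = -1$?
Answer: $0$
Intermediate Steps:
$t{\left(O \right)} = 0$
$f{\left(A \right)} = A^{\frac{3}{2}}$
$s{\left(F \right)} = 4 F^{2}$ ($s{\left(F \right)} = 2 F 2 F = 4 F^{2}$)
$- s{\left(f{\left(t{\left(\frac{4}{S{\left(0 \right)}} \right)} \right)} \right)} = - 4 \left(0^{\frac{3}{2}}\right)^{2} = - 4 \cdot 0^{2} = - 4 \cdot 0 = \left(-1\right) 0 = 0$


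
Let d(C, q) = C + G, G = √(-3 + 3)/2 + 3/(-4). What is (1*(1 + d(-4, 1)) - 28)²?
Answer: 16129/16 ≈ 1008.1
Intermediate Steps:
G = -¾ (G = √0*(½) + 3*(-¼) = 0*(½) - ¾ = 0 - ¾ = -¾ ≈ -0.75000)
d(C, q) = -¾ + C (d(C, q) = C - ¾ = -¾ + C)
(1*(1 + d(-4, 1)) - 28)² = (1*(1 + (-¾ - 4)) - 28)² = (1*(1 - 19/4) - 28)² = (1*(-15/4) - 28)² = (-15/4 - 28)² = (-127/4)² = 16129/16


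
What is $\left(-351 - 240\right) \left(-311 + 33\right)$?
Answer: $164298$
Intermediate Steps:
$\left(-351 - 240\right) \left(-311 + 33\right) = \left(-591\right) \left(-278\right) = 164298$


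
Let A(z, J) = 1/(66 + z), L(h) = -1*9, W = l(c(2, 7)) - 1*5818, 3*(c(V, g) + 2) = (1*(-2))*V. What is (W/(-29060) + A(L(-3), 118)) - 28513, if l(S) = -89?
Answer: -47229137701/1656420 ≈ -28513.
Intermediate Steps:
c(V, g) = -2 - 2*V/3 (c(V, g) = -2 + ((1*(-2))*V)/3 = -2 + (-2*V)/3 = -2 - 2*V/3)
W = -5907 (W = -89 - 1*5818 = -89 - 5818 = -5907)
L(h) = -9
(W/(-29060) + A(L(-3), 118)) - 28513 = (-5907/(-29060) + 1/(66 - 9)) - 28513 = (-5907*(-1/29060) + 1/57) - 28513 = (5907/29060 + 1/57) - 28513 = 365759/1656420 - 28513 = -47229137701/1656420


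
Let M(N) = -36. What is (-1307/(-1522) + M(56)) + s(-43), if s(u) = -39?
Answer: -112843/1522 ≈ -74.141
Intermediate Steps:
(-1307/(-1522) + M(56)) + s(-43) = (-1307/(-1522) - 36) - 39 = (-1307*(-1/1522) - 36) - 39 = (1307/1522 - 36) - 39 = -53485/1522 - 39 = -112843/1522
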